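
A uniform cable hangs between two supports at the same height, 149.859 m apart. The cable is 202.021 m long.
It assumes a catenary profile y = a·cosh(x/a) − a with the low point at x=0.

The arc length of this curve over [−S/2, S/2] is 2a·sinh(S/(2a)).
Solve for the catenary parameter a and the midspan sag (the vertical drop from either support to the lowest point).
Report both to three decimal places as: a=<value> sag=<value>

a=54.365 sag=60.346

seed: a₀ = √(S³/(24(L−S))) = √(149.859³/(24·52.162)) = 51.849134
iter 1: u=1.445145  f(a)=+5.726e+00  f'(a)=-2.465e+00  a ← 51.849134 − (+5.726e+00/-2.465e+00) = 54.172073
iter 2: u=1.383176  f(a)=+4.073e-01  f'(a)=-2.126e+00  a ← 54.172073 − (+4.073e-01/-2.126e+00) = 54.363676
iter 3: u=1.378301  f(a)=+2.409e-03  f'(a)=-2.101e+00  a ← 54.363676 − (+2.409e-03/-2.101e+00) = 54.364823
iter 4: u=1.378272  f(a)=+8.543e-08  f'(a)=-2.100e+00  a ← 54.364823 − (+8.543e-08/-2.100e+00) = 54.364823
iter 5: u=1.378272  f(a)=+0.000e+00  f'(a)=-2.100e+00  a ← 54.364823 − (+0.000e+00/-2.100e+00) = 54.364823
converged: |Δa| < 1e-12 after 5 iterations
sag = a·(cosh(S/(2a)) − 1) = 54.364823·(cosh(1.378272) − 1) = 60.346358
T_max/T_min = cosh(S/(2a)) = 2.110026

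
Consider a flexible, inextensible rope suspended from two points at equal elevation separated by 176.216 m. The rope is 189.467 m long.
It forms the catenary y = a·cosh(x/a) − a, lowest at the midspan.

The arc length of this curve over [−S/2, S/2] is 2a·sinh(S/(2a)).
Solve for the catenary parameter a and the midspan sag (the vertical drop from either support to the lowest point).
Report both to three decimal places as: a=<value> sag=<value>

a=132.626 sag=30.359

seed: a₀ = √(S³/(24(L−S))) = √(176.216³/(24·13.251)) = 131.171070
iter 1: u=0.671703  f(a)=+3.022e-01  f'(a)=-2.113e-01  a ← 131.171070 − (+3.022e-01/-2.113e-01) = 132.601057
iter 2: u=0.664459  f(a)=+5.012e-03  f'(a)=-2.043e-01  a ← 132.601057 − (+5.012e-03/-2.043e-01) = 132.625585
iter 3: u=0.664336  f(a)=+1.431e-06  f'(a)=-2.042e-01  a ← 132.625585 − (+1.431e-06/-2.042e-01) = 132.625592
iter 4: u=0.664336  f(a)=+1.137e-13  f'(a)=-2.042e-01  a ← 132.625592 − (+1.137e-13/-2.042e-01) = 132.625592
converged: |Δa| < 1e-12 after 4 iterations
sag = a·(cosh(S/(2a)) − 1) = 132.625592·(cosh(0.664336) − 1) = 30.359020
T_max/T_min = cosh(S/(2a)) = 1.228908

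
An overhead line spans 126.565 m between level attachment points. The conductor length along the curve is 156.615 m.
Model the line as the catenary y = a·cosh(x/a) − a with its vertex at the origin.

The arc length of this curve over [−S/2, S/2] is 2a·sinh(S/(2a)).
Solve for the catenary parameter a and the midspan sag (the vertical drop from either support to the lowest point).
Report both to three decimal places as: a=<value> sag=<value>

seed: a₀ = √(S³/(24(L−S))) = √(126.565³/(24·30.050)) = 53.020348
iter 1: u=1.193551  f(a)=+2.214e+00  f'(a)=-1.303e+00  a ← 53.020348 − (+2.214e+00/-1.303e+00) = 54.719283
iter 2: u=1.156494  f(a)=+1.109e-01  f'(a)=-1.176e+00  a ← 54.719283 − (+1.109e-01/-1.176e+00) = 54.813591
iter 3: u=1.154504  f(a)=+3.105e-04  f'(a)=-1.169e+00  a ← 54.813591 − (+3.105e-04/-1.169e+00) = 54.813857
iter 4: u=1.154498  f(a)=+2.450e-09  f'(a)=-1.169e+00  a ← 54.813857 − (+2.450e-09/-1.169e+00) = 54.813857
iter 5: u=1.154498  f(a)=+0.000e+00  f'(a)=-1.169e+00  a ← 54.813857 − (+0.000e+00/-1.169e+00) = 54.813857
converged: |Δa| < 1e-12 after 5 iterations
sag = a·(cosh(S/(2a)) − 1) = 54.813857·(cosh(1.154498) − 1) = 40.771830
T_max/T_min = cosh(S/(2a)) = 1.743823

a=54.814 sag=40.772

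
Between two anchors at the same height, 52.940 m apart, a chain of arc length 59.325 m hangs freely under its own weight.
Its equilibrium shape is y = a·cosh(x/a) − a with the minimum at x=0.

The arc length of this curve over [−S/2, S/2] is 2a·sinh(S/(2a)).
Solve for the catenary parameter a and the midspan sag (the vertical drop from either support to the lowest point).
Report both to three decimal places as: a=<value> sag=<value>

seed: a₀ = √(S³/(24(L−S))) = √(52.940³/(24·6.385)) = 31.116435
iter 1: u=0.850676  f(a)=+2.350e-01  f'(a)=-4.409e-01  a ← 31.116435 − (+2.350e-01/-4.409e-01) = 31.649576
iter 2: u=0.836346  f(a)=+6.177e-03  f'(a)=-4.180e-01  a ← 31.649576 − (+6.177e-03/-4.180e-01) = 31.664354
iter 3: u=0.835956  f(a)=+4.521e-06  f'(a)=-4.174e-01  a ← 31.664354 − (+4.521e-06/-4.174e-01) = 31.664365
iter 4: u=0.835955  f(a)=+2.430e-12  f'(a)=-4.174e-01  a ← 31.664365 − (+2.430e-12/-4.174e-01) = 31.664365
converged: |Δa| < 1e-12 after 4 iterations
sag = a·(cosh(S/(2a)) − 1) = 31.664365·(cosh(0.835955) − 1) = 11.723374
T_max/T_min = cosh(S/(2a)) = 1.370239

a=31.664 sag=11.723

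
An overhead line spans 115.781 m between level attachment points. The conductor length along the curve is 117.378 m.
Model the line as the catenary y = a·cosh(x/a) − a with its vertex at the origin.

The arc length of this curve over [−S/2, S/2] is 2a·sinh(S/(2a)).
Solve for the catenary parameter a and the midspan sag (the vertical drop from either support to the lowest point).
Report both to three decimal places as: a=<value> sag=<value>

a=201.647 sag=8.367

seed: a₀ = √(S³/(24(L−S))) = √(115.781³/(24·1.597)) = 201.232381
iter 1: u=0.287680  f(a)=+6.621e-03  f'(a)=-1.600e-02  a ← 201.232381 − (+6.621e-03/-1.600e-02) = 201.646116
iter 2: u=0.287090  f(a)=+2.048e-05  f'(a)=-1.591e-02  a ← 201.646116 − (+2.048e-05/-1.591e-02) = 201.647404
iter 3: u=0.287088  f(a)=+1.972e-10  f'(a)=-1.590e-02  a ← 201.647404 − (+1.972e-10/-1.590e-02) = 201.647404
iter 4: u=0.287088  f(a)=-1.421e-14  f'(a)=-1.590e-02  a ← 201.647404 − (-1.421e-14/-1.590e-02) = 201.647404
converged: |Δa| < 1e-12 after 4 iterations
sag = a·(cosh(S/(2a)) − 1) = 201.647404·(cosh(0.287088) − 1) = 8.367058
T_max/T_min = cosh(S/(2a)) = 1.041494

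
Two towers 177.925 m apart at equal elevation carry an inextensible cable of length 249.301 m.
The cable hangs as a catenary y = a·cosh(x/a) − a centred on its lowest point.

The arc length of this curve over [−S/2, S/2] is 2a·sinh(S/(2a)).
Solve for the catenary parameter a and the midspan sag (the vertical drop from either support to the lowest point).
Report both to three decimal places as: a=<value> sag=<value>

seed: a₀ = √(S³/(24(L−S))) = √(177.925³/(24·71.376)) = 57.342119
iter 1: u=1.551434  f(a)=+9.099e+00  f'(a)=-3.143e+00  a ← 57.342119 − (+9.099e+00/-3.143e+00) = 60.237538
iter 2: u=1.476861  f(a)=+7.346e-01  f'(a)=-2.654e+00  a ← 60.237538 − (+7.346e-01/-2.654e+00) = 60.514336
iter 3: u=1.470106  f(a)=+5.717e-03  f'(a)=-2.613e+00  a ← 60.514336 − (+5.717e-03/-2.613e+00) = 60.516524
iter 4: u=1.470053  f(a)=+3.522e-07  f'(a)=-2.612e+00  a ← 60.516524 − (+3.522e-07/-2.612e+00) = 60.516524
iter 5: u=1.470053  f(a)=+0.000e+00  f'(a)=-2.612e+00  a ← 60.516524 − (+0.000e+00/-2.612e+00) = 60.516524
converged: |Δa| < 1e-12 after 5 iterations
sag = a·(cosh(S/(2a)) − 1) = 60.516524·(cosh(1.470053) − 1) = 78.047529
T_max/T_min = cosh(S/(2a)) = 2.289690

a=60.517 sag=78.048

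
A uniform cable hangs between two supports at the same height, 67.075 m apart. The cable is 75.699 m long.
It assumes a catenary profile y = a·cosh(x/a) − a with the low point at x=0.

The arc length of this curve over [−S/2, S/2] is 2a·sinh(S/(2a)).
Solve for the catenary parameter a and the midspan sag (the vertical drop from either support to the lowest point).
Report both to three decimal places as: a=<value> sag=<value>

a=38.900 sag=15.375

seed: a₀ = √(S³/(24(L−S))) = √(67.075³/(24·8.624)) = 38.183965
iter 1: u=0.878314  f(a)=+3.388e-01  f'(a)=-4.875e-01  a ← 38.183965 − (+3.388e-01/-4.875e-01) = 38.878938
iter 2: u=0.862614  f(a)=+9.471e-03  f'(a)=-4.606e-01  a ← 38.878938 − (+9.471e-03/-4.606e-01) = 38.899500
iter 3: u=0.862158  f(a)=+7.873e-06  f'(a)=-4.598e-01  a ← 38.899500 − (+7.873e-06/-4.598e-01) = 38.899517
iter 4: u=0.862157  f(a)=+5.443e-12  f'(a)=-4.598e-01  a ← 38.899517 − (+5.443e-12/-4.598e-01) = 38.899517
converged: |Δa| < 1e-12 after 4 iterations
sag = a·(cosh(S/(2a)) − 1) = 38.899517·(cosh(0.862157) − 1) = 15.375312
T_max/T_min = cosh(S/(2a)) = 1.395257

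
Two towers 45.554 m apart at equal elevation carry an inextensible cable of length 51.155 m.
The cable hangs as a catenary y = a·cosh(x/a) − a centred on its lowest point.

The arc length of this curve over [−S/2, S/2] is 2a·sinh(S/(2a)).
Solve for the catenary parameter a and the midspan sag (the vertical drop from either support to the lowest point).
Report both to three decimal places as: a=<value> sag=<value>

a=26.994 sag=10.193

seed: a₀ = √(S³/(24(L−S))) = √(45.554³/(24·5.601)) = 26.518647
iter 1: u=0.858905  f(a)=+2.103e-01  f'(a)=-4.544e-01  a ← 26.518647 − (+2.103e-01/-4.544e-01) = 26.981362
iter 2: u=0.844175  f(a)=+5.630e-03  f'(a)=-4.304e-01  a ← 26.981362 − (+5.630e-03/-4.304e-01) = 26.994442
iter 3: u=0.843766  f(a)=+4.282e-06  f'(a)=-4.297e-01  a ← 26.994442 − (+4.282e-06/-4.297e-01) = 26.994452
iter 4: u=0.843766  f(a)=+2.487e-12  f'(a)=-4.297e-01  a ← 26.994452 − (+2.487e-12/-4.297e-01) = 26.994452
converged: |Δa| < 1e-12 after 4 iterations
sag = a·(cosh(S/(2a)) − 1) = 26.994452·(cosh(0.843766) − 1) = 10.193032
T_max/T_min = cosh(S/(2a)) = 1.377597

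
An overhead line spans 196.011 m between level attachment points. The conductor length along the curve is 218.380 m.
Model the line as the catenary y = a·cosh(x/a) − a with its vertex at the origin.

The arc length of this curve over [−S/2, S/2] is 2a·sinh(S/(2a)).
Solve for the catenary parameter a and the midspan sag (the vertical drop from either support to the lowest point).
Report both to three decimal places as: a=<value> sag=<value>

seed: a₀ = √(S³/(24(L−S))) = √(196.011³/(24·22.369)) = 118.438190
iter 1: u=0.827482  f(a)=+7.784e-01  f'(a)=-4.042e-01  a ← 118.438190 − (+7.784e-01/-4.042e-01) = 120.363882
iter 2: u=0.814243  f(a)=+1.939e-02  f'(a)=-3.843e-01  a ← 120.363882 − (+1.939e-02/-3.843e-01) = 120.414337
iter 3: u=0.813902  f(a)=+1.271e-05  f'(a)=-3.838e-01  a ← 120.414337 − (+1.271e-05/-3.838e-01) = 120.414370
iter 4: u=0.813902  f(a)=+5.542e-12  f'(a)=-3.838e-01  a ← 120.414370 − (+5.542e-12/-3.838e-01) = 120.414370
converged: |Δa| < 1e-12 after 4 iterations
sag = a·(cosh(S/(2a)) − 1) = 120.414370·(cosh(0.813902) − 1) = 42.134320
T_max/T_min = cosh(S/(2a)) = 1.349911

a=120.414 sag=42.134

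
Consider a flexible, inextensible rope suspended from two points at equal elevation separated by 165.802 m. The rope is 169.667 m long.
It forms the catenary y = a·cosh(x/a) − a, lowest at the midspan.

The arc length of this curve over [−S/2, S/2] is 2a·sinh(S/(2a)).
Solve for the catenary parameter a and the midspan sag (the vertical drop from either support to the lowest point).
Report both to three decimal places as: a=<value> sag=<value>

a=222.440 sag=15.628

seed: a₀ = √(S³/(24(L−S))) = √(165.802³/(24·3.865)) = 221.668651
iter 1: u=0.373986  f(a)=+2.712e-02  f'(a)=-3.536e-02  a ← 221.668651 − (+2.712e-02/-3.536e-02) = 222.435552
iter 2: u=0.372697  f(a)=+1.414e-04  f'(a)=-3.499e-02  a ← 222.435552 − (+1.414e-04/-3.499e-02) = 222.439592
iter 3: u=0.372690  f(a)=+3.887e-09  f'(a)=-3.499e-02  a ← 222.439592 − (+3.887e-09/-3.499e-02) = 222.439593
iter 4: u=0.372690  f(a)=+0.000e+00  f'(a)=-3.499e-02  a ← 222.439593 − (+0.000e+00/-3.499e-02) = 222.439593
converged: |Δa| < 1e-12 after 4 iterations
sag = a·(cosh(S/(2a)) − 1) = 222.439593·(cosh(0.372690) − 1) = 15.627824
T_max/T_min = cosh(S/(2a)) = 1.070256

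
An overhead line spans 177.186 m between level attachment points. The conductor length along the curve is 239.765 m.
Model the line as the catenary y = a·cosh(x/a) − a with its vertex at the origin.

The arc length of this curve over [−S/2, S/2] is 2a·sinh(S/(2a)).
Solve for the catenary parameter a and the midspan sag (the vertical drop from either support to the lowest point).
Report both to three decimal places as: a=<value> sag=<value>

seed: a₀ = √(S³/(24(L−S))) = √(177.186³/(24·62.579)) = 60.858911
iter 1: u=1.455711  f(a)=+6.975e+00  f'(a)=-2.527e+00  a ← 60.858911 − (+6.975e+00/-2.527e+00) = 63.619551
iter 2: u=1.392544  f(a)=+5.027e-01  f'(a)=-2.174e+00  a ← 63.619551 − (+5.027e-01/-2.174e+00) = 63.850729
iter 3: u=1.387502  f(a)=+3.059e-03  f'(a)=-2.148e+00  a ← 63.850729 − (+3.059e-03/-2.148e+00) = 63.852153
iter 4: u=1.387471  f(a)=+1.148e-07  f'(a)=-2.148e+00  a ← 63.852153 − (+1.148e-07/-2.148e+00) = 63.852153
iter 5: u=1.387471  f(a)=+2.842e-14  f'(a)=-2.148e+00  a ← 63.852153 − (+2.842e-14/-2.148e+00) = 63.852153
converged: |Δa| < 1e-12 after 5 iterations
sag = a·(cosh(S/(2a)) − 1) = 63.852153·(cosh(1.387471) − 1) = 71.974616
T_max/T_min = cosh(S/(2a)) = 2.127207

a=63.852 sag=71.975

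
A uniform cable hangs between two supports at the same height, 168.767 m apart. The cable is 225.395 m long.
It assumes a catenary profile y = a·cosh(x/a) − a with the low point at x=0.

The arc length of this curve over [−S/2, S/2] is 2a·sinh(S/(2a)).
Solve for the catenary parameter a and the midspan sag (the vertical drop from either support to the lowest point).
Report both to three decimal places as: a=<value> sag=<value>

a=62.260 sag=66.492

seed: a₀ = √(S³/(24(L−S))) = √(168.767³/(24·56.628)) = 59.471660
iter 1: u=1.418886  f(a)=+5.981e+00  f'(a)=-2.316e+00  a ← 59.471660 − (+5.981e+00/-2.316e+00) = 62.053834
iter 2: u=1.359843  f(a)=+4.116e-01  f'(a)=-2.008e+00  a ← 62.053834 − (+4.116e-01/-2.008e+00) = 62.258862
iter 3: u=1.355365  f(a)=+2.268e-03  f'(a)=-1.986e+00  a ← 62.258862 − (+2.268e-03/-1.986e+00) = 62.260004
iter 4: u=1.355340  f(a)=+6.967e-08  f'(a)=-1.985e+00  a ← 62.260004 − (+6.967e-08/-1.985e+00) = 62.260004
iter 5: u=1.355340  f(a)=+2.842e-14  f'(a)=-1.985e+00  a ← 62.260004 − (+2.842e-14/-1.985e+00) = 62.260004
converged: |Δa| < 1e-12 after 5 iterations
sag = a·(cosh(S/(2a)) − 1) = 62.260004·(cosh(1.355340) − 1) = 66.491830
T_max/T_min = cosh(S/(2a)) = 2.067970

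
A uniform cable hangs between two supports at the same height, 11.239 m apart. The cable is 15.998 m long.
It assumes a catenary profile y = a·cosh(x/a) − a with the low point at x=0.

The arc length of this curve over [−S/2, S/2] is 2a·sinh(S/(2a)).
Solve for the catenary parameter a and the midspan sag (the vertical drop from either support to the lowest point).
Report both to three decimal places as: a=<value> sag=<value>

seed: a₀ = √(S³/(24(L−S))) = √(11.239³/(24·4.759)) = 3.525559
iter 1: u=1.593931  f(a)=+6.424e-01  f'(a)=-3.451e+00  a ← 3.525559 − (+6.424e-01/-3.451e+00) = 3.711725
iter 2: u=1.513986  f(a)=+5.439e-02  f'(a)=-2.889e+00  a ← 3.711725 − (+5.439e-02/-2.889e+00) = 3.730552
iter 3: u=1.506346  f(a)=+4.696e-04  f'(a)=-2.839e+00  a ← 3.730552 − (+4.696e-04/-2.839e+00) = 3.730717
iter 4: u=1.506279  f(a)=+3.567e-08  f'(a)=-2.839e+00  a ← 3.730717 − (+3.567e-08/-2.839e+00) = 3.730717
iter 5: u=1.506279  f(a)=+5.329e-15  f'(a)=-2.839e+00  a ← 3.730717 − (+5.329e-15/-2.839e+00) = 3.730717
converged: |Δa| < 1e-12 after 5 iterations
sag = a·(cosh(S/(2a)) − 1) = 3.730717·(cosh(1.506279) − 1) = 5.095508
T_max/T_min = cosh(S/(2a)) = 2.365825

a=3.731 sag=5.096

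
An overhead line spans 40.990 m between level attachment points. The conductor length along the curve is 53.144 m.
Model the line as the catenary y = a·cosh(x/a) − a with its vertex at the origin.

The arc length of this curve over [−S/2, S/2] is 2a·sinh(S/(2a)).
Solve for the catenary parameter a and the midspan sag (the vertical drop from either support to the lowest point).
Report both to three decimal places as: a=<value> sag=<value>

a=16.007 sag=15.014

seed: a₀ = √(S³/(24(L−S))) = √(40.990³/(24·12.154)) = 15.365675
iter 1: u=1.333817  f(a)=+1.128e+00  f'(a)=-1.882e+00  a ← 15.365675 − (+1.128e+00/-1.882e+00) = 15.965116
iter 2: u=1.283736  f(a)=+6.937e-02  f'(a)=-1.657e+00  a ← 15.965116 − (+6.937e-02/-1.657e+00) = 16.006985
iter 3: u=1.280379  f(a)=+3.004e-04  f'(a)=-1.643e+00  a ← 16.006985 − (+3.004e-04/-1.643e+00) = 16.007168
iter 4: u=1.280364  f(a)=+5.685e-09  f'(a)=-1.643e+00  a ← 16.007168 − (+5.685e-09/-1.643e+00) = 16.007168
iter 5: u=1.280364  f(a)=-7.105e-15  f'(a)=-1.643e+00  a ← 16.007168 − (-7.105e-15/-1.643e+00) = 16.007168
converged: |Δa| < 1e-12 after 5 iterations
sag = a·(cosh(S/(2a)) − 1) = 16.007168·(cosh(1.280364) − 1) = 15.013803
T_max/T_min = cosh(S/(2a)) = 1.937942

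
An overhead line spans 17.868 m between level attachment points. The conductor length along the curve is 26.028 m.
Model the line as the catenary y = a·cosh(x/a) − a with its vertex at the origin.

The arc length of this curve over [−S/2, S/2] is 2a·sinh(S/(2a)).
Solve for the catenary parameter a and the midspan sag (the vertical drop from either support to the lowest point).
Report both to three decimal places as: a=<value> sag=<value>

seed: a₀ = √(S³/(24(L−S))) = √(17.868³/(24·8.160)) = 5.397134
iter 1: u=1.655323  f(a)=+1.194e+00  f'(a)=-3.938e+00  a ← 5.397134 − (+1.194e+00/-3.938e+00) = 5.700290
iter 2: u=1.567289  f(a)=+1.080e-01  f'(a)=-3.255e+00  a ← 5.700290 − (+1.080e-01/-3.255e+00) = 5.733459
iter 3: u=1.558222  f(a)=+1.077e-03  f'(a)=-3.190e+00  a ← 5.733459 − (+1.077e-03/-3.190e+00) = 5.733797
iter 4: u=1.558130  f(a)=+1.096e-07  f'(a)=-3.190e+00  a ← 5.733797 − (+1.096e-07/-3.190e+00) = 5.733797
iter 5: u=1.558130  f(a)=+0.000e+00  f'(a)=-3.190e+00  a ← 5.733797 − (+0.000e+00/-3.190e+00) = 5.733797
converged: |Δa| < 1e-12 after 5 iterations
sag = a·(cosh(S/(2a)) − 1) = 5.733797·(cosh(1.558130) − 1) = 8.487336
T_max/T_min = cosh(S/(2a)) = 2.480230

a=5.734 sag=8.487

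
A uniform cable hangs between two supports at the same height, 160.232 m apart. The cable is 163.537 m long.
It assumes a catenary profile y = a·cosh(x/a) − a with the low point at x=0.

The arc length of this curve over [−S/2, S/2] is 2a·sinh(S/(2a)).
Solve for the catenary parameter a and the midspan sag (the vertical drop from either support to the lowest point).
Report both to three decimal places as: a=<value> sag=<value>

a=228.438 sag=14.193

seed: a₀ = √(S³/(24(L−S))) = √(160.232³/(24·3.305)) = 227.736440
iter 1: u=0.351793  f(a)=+2.051e-02  f'(a)=-2.939e-02  a ← 227.736440 − (+2.051e-02/-2.939e-02) = 228.434449
iter 2: u=0.350718  f(a)=+9.468e-05  f'(a)=-2.911e-02  a ← 228.434449 − (+9.468e-05/-2.911e-02) = 228.437701
iter 3: u=0.350713  f(a)=+2.038e-09  f'(a)=-2.911e-02  a ← 228.437701 − (+2.038e-09/-2.911e-02) = 228.437701
iter 4: u=0.350713  f(a)=+0.000e+00  f'(a)=-2.911e-02  a ← 228.437701 − (+0.000e+00/-2.911e-02) = 228.437701
converged: |Δa| < 1e-12 after 4 iterations
sag = a·(cosh(S/(2a)) − 1) = 228.437701·(cosh(0.350713) − 1) = 14.193441
T_max/T_min = cosh(S/(2a)) = 1.062133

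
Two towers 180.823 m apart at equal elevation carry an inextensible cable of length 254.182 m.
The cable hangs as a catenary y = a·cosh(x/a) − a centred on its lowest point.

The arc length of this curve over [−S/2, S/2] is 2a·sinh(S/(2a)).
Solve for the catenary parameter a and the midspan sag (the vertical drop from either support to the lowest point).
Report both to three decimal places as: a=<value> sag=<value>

a=61.191 sag=79.864

seed: a₀ = √(S³/(24(L−S))) = √(180.823³/(24·73.359)) = 57.949299
iter 1: u=1.560183  f(a)=+9.464e+00  f'(a)=-3.204e+00  a ← 57.949299 − (+9.464e+00/-3.204e+00) = 60.902861
iter 2: u=1.484520  f(a)=+7.717e-01  f'(a)=-2.701e+00  a ← 60.902861 − (+7.717e-01/-2.701e+00) = 61.188540
iter 3: u=1.477589  f(a)=+6.137e-03  f'(a)=-2.658e+00  a ← 61.188540 − (+6.137e-03/-2.658e+00) = 61.190849
iter 4: u=1.477533  f(a)=+3.949e-07  f'(a)=-2.658e+00  a ← 61.190849 − (+3.949e-07/-2.658e+00) = 61.190849
iter 5: u=1.477533  f(a)=+0.000e+00  f'(a)=-2.658e+00  a ← 61.190849 − (+0.000e+00/-2.658e+00) = 61.190849
converged: |Δa| < 1e-12 after 5 iterations
sag = a·(cosh(S/(2a)) − 1) = 61.190849·(cosh(1.477533) − 1) = 79.863900
T_max/T_min = cosh(S/(2a)) = 2.305161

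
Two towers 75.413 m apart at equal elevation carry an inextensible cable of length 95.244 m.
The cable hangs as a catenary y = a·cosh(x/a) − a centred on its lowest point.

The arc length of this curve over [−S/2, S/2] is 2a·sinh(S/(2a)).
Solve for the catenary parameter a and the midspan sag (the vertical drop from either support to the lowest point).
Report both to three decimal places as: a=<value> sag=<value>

seed: a₀ = √(S³/(24(L−S))) = √(75.413³/(24·19.831)) = 30.018667
iter 1: u=1.256102  f(a)=+1.625e+00  f'(a)=-1.542e+00  a ← 30.018667 − (+1.625e+00/-1.542e+00) = 31.072325
iter 2: u=1.213508  f(a)=+8.945e-02  f'(a)=-1.376e+00  a ← 31.072325 − (+8.945e-02/-1.376e+00) = 31.137321
iter 3: u=1.210974  f(a)=+3.062e-04  f'(a)=-1.367e+00  a ← 31.137321 − (+3.062e-04/-1.367e+00) = 31.137545
iter 4: u=1.210966  f(a)=+3.614e-09  f'(a)=-1.367e+00  a ← 31.137545 − (+3.614e-09/-1.367e+00) = 31.137545
iter 5: u=1.210966  f(a)=-2.842e-14  f'(a)=-1.367e+00  a ← 31.137545 − (-2.842e-14/-1.367e+00) = 31.137545
converged: |Δa| < 1e-12 after 5 iterations
sag = a·(cosh(S/(2a)) − 1) = 31.137545·(cosh(1.210966) − 1) = 25.760623
T_max/T_min = cosh(S/(2a)) = 1.827317

a=31.138 sag=25.761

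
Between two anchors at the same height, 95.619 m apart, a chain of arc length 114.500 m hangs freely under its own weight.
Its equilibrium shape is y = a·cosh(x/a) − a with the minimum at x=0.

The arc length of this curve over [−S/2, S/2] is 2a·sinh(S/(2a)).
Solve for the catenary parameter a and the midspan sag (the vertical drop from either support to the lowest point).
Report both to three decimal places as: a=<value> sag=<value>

seed: a₀ = √(S³/(24(L−S))) = √(95.619³/(24·18.881)) = 43.923625
iter 1: u=1.088469  f(a)=+1.151e+00  f'(a)=-9.660e-01  a ← 43.923625 − (+1.151e+00/-9.660e-01) = 45.114696
iter 2: u=1.059732  f(a)=+4.846e-02  f'(a)=-8.862e-01  a ← 45.114696 − (+4.846e-02/-8.862e-01) = 45.169381
iter 3: u=1.058449  f(a)=+9.434e-05  f'(a)=-8.827e-01  a ← 45.169381 − (+9.434e-05/-8.827e-01) = 45.169488
iter 4: u=1.058447  f(a)=+3.591e-10  f'(a)=-8.827e-01  a ← 45.169488 − (+3.591e-10/-8.827e-01) = 45.169488
iter 5: u=1.058447  f(a)=+1.421e-14  f'(a)=-8.827e-01  a ← 45.169488 − (+1.421e-14/-8.827e-01) = 45.169488
converged: |Δa| < 1e-12 after 5 iterations
sag = a·(cosh(S/(2a)) − 1) = 45.169488·(cosh(1.058447) − 1) = 27.754069
T_max/T_min = cosh(S/(2a)) = 1.614443

a=45.169 sag=27.754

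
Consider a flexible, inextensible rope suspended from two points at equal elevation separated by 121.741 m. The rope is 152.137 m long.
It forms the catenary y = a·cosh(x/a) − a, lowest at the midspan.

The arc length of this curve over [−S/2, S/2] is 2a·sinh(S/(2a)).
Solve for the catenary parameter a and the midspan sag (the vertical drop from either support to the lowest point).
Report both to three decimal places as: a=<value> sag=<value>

a=51.497 sag=40.363

seed: a₀ = √(S³/(24(L−S))) = √(121.741³/(24·30.396)) = 49.732634
iter 1: u=1.223955  f(a)=+2.360e+00  f'(a)=-1.416e+00  a ← 49.732634 − (+2.360e+00/-1.416e+00) = 51.399581
iter 2: u=1.184261  f(a)=+1.238e-01  f'(a)=-1.271e+00  a ← 51.399581 − (+1.238e-01/-1.271e+00) = 51.497045
iter 3: u=1.182019  f(a)=+3.828e-04  f'(a)=-1.263e+00  a ← 51.497045 − (+3.828e-04/-1.263e+00) = 51.497348
iter 4: u=1.182012  f(a)=+3.684e-09  f'(a)=-1.263e+00  a ← 51.497348 − (+3.684e-09/-1.263e+00) = 51.497348
iter 5: u=1.182012  f(a)=+0.000e+00  f'(a)=-1.263e+00  a ← 51.497348 − (+0.000e+00/-1.263e+00) = 51.497348
converged: |Δa| < 1e-12 after 5 iterations
sag = a·(cosh(S/(2a)) − 1) = 51.497348·(cosh(1.182012) − 1) = 40.363381
T_max/T_min = cosh(S/(2a)) = 1.783795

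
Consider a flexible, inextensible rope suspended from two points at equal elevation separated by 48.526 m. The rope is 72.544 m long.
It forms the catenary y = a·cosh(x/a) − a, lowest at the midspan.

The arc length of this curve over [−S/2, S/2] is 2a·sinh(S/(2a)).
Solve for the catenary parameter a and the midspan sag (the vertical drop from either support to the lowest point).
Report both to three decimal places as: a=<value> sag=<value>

a=15.025 sag=24.236

seed: a₀ = √(S³/(24(L−S))) = √(48.526³/(24·24.018)) = 14.079515
iter 1: u=1.723284  f(a)=+3.829e+00  f'(a)=-4.539e+00  a ← 14.079515 − (+3.829e+00/-4.539e+00) = 14.923218
iter 2: u=1.625856  f(a)=+3.712e-01  f'(a)=-3.698e+00  a ← 14.923218 − (+3.712e-01/-3.698e+00) = 15.023603
iter 3: u=1.614992  f(a)=+4.315e-03  f'(a)=-3.612e+00  a ← 15.023603 − (+4.315e-03/-3.612e+00) = 15.024798
iter 4: u=1.614864  f(a)=+5.980e-07  f'(a)=-3.611e+00  a ← 15.024798 − (+5.980e-07/-3.611e+00) = 15.024798
iter 5: u=1.614864  f(a)=+0.000e+00  f'(a)=-3.611e+00  a ← 15.024798 − (+0.000e+00/-3.611e+00) = 15.024798
converged: |Δa| < 1e-12 after 5 iterations
sag = a·(cosh(S/(2a)) − 1) = 15.024798·(cosh(1.614864) − 1) = 24.235902
T_max/T_min = cosh(S/(2a)) = 2.613060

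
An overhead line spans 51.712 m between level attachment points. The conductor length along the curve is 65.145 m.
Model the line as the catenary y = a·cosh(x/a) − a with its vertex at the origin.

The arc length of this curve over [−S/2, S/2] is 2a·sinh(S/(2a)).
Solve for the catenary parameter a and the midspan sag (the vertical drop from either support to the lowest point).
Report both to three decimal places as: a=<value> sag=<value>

a=21.474 sag=17.540

seed: a₀ = √(S³/(24(L−S))) = √(51.712³/(24·13.433)) = 20.710705
iter 1: u=1.248437  f(a)=+1.087e+00  f'(a)=-1.511e+00  a ← 20.710705 − (+1.087e+00/-1.511e+00) = 21.429799
iter 2: u=1.206544  f(a)=+5.915e-02  f'(a)=-1.351e+00  a ← 21.429799 − (+5.915e-02/-1.351e+00) = 21.473599
iter 3: u=1.204083  f(a)=+1.977e-04  f'(a)=-1.342e+00  a ← 21.473599 − (+1.977e-04/-1.342e+00) = 21.473747
iter 4: u=1.204075  f(a)=+2.224e-09  f'(a)=-1.341e+00  a ← 21.473747 − (+2.224e-09/-1.341e+00) = 21.473747
iter 5: u=1.204075  f(a)=+0.000e+00  f'(a)=-1.341e+00  a ← 21.473747 − (+0.000e+00/-1.341e+00) = 21.473747
converged: |Δa| < 1e-12 after 5 iterations
sag = a·(cosh(S/(2a)) − 1) = 21.473747·(cosh(1.204075) − 1) = 17.540220
T_max/T_min = cosh(S/(2a)) = 1.816822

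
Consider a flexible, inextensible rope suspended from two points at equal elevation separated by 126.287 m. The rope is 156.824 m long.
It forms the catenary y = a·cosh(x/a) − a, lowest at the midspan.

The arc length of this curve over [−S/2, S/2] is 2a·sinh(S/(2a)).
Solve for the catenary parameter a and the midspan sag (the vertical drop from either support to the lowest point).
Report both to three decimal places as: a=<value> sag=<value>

seed: a₀ = √(S³/(24(L−S))) = √(126.287³/(24·30.537)) = 52.422673
iter 1: u=1.204507  f(a)=+2.293e+00  f'(a)=-1.343e+00  a ← 52.422673 − (+2.293e+00/-1.343e+00) = 54.130196
iter 2: u=1.166512  f(a)=+1.168e-01  f'(a)=-1.209e+00  a ← 54.130196 − (+1.168e-01/-1.209e+00) = 54.226785
iter 3: u=1.164434  f(a)=+3.391e-04  f'(a)=-1.202e+00  a ← 54.226785 − (+3.391e-04/-1.202e+00) = 54.227067
iter 4: u=1.164428  f(a)=+2.876e-09  f'(a)=-1.202e+00  a ← 54.227067 − (+2.876e-09/-1.202e+00) = 54.227067
iter 5: u=1.164428  f(a)=+0.000e+00  f'(a)=-1.202e+00  a ← 54.227067 − (+0.000e+00/-1.202e+00) = 54.227067
converged: |Δa| < 1e-12 after 5 iterations
sag = a·(cosh(S/(2a)) − 1) = 54.227067·(cosh(1.164428) − 1) = 41.109267
T_max/T_min = cosh(S/(2a)) = 1.758095

a=54.227 sag=41.109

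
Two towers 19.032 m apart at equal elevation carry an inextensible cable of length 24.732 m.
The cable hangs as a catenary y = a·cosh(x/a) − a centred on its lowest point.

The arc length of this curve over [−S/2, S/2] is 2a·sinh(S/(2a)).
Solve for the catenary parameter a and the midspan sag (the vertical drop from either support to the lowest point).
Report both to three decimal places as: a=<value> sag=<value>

a=7.398 sag=7.012

seed: a₀ = √(S³/(24(L−S))) = √(19.032³/(24·5.700)) = 7.098778
iter 1: u=1.340512  f(a)=+5.346e-01  f'(a)=-1.914e+00  a ← 7.098778 − (+5.346e-01/-1.914e+00) = 7.378144
iter 2: u=1.289755  f(a)=+3.318e-02  f'(a)=-1.683e+00  a ← 7.378144 − (+3.318e-02/-1.683e+00) = 7.397860
iter 3: u=1.286318  f(a)=+1.465e-04  f'(a)=-1.668e+00  a ← 7.397860 − (+1.465e-04/-1.668e+00) = 7.397948
iter 4: u=1.286303  f(a)=+2.884e-09  f'(a)=-1.668e+00  a ← 7.397948 − (+2.884e-09/-1.668e+00) = 7.397948
iter 5: u=1.286303  f(a)=-3.553e-15  f'(a)=-1.668e+00  a ← 7.397948 − (-3.553e-15/-1.668e+00) = 7.397948
converged: |Δa| < 1e-12 after 5 iterations
sag = a·(cosh(S/(2a)) − 1) = 7.397948·(cosh(1.286303) − 1) = 7.012034
T_max/T_min = cosh(S/(2a)) = 1.947835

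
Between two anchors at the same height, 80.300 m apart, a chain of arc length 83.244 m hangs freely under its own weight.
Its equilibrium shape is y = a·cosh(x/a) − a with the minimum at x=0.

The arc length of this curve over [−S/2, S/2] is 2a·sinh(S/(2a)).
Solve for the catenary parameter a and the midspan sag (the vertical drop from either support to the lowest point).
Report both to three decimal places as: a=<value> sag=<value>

a=86.072 sag=9.535

seed: a₀ = √(S³/(24(L−S))) = √(80.300³/(24·2.944)) = 85.604933
iter 1: u=0.469015  f(a)=+3.255e-02  f'(a)=-7.031e-02  a ← 85.604933 − (+3.255e-02/-7.031e-02) = 86.067916
iter 2: u=0.466492  f(a)=+2.660e-04  f'(a)=-6.916e-02  a ← 86.067916 − (+2.660e-04/-6.916e-02) = 86.071761
iter 3: u=0.466471  f(a)=+1.808e-08  f'(a)=-6.915e-02  a ← 86.071761 − (+1.808e-08/-6.915e-02) = 86.071762
iter 4: u=0.466471  f(a)=+0.000e+00  f'(a)=-6.915e-02  a ← 86.071762 − (+0.000e+00/-6.915e-02) = 86.071762
converged: |Δa| < 1e-12 after 4 iterations
sag = a·(cosh(S/(2a)) − 1) = 86.071762·(cosh(0.466471) − 1) = 9.535451
T_max/T_min = cosh(S/(2a)) = 1.110785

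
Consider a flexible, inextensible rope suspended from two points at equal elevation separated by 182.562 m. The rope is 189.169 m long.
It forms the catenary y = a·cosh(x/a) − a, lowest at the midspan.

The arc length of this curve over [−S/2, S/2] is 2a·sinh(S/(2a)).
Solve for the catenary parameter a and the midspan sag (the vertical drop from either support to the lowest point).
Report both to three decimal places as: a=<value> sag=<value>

a=196.943 sag=21.535

seed: a₀ = √(S³/(24(L−S))) = √(182.562³/(24·6.607)) = 195.887987
iter 1: u=0.465986  f(a)=+7.211e-02  f'(a)=-6.893e-02  a ← 195.887987 − (+7.211e-02/-6.893e-02) = 196.934002
iter 2: u=0.463511  f(a)=+5.816e-04  f'(a)=-6.783e-02  a ← 196.934002 − (+5.816e-04/-6.783e-02) = 196.942578
iter 3: u=0.463490  f(a)=+3.853e-08  f'(a)=-6.782e-02  a ← 196.942578 − (+3.853e-08/-6.782e-02) = 196.942578
iter 4: u=0.463490  f(a)=+0.000e+00  f'(a)=-6.782e-02  a ← 196.942578 − (+0.000e+00/-6.782e-02) = 196.942578
converged: |Δa| < 1e-12 after 4 iterations
sag = a·(cosh(S/(2a)) − 1) = 196.942578·(cosh(0.463490) − 1) = 21.535354
T_max/T_min = cosh(S/(2a)) = 1.109348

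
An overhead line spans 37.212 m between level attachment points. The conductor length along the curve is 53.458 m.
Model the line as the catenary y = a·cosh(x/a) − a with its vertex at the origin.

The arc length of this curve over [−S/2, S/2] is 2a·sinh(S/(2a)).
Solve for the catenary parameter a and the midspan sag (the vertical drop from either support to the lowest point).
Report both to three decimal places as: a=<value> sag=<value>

a=12.184 sag=17.191

seed: a₀ = √(S³/(24(L−S))) = √(37.212³/(24·16.246)) = 11.495971
iter 1: u=1.618480  f(a)=+2.265e+00  f'(a)=-3.639e+00  a ← 11.495971 − (+2.265e+00/-3.639e+00) = 12.118439
iter 2: u=1.535346  f(a)=+1.970e-01  f'(a)=-3.032e+00  a ← 12.118439 − (+1.970e-01/-3.032e+00) = 12.183426
iter 3: u=1.527157  f(a)=+1.804e-03  f'(a)=-2.976e+00  a ← 12.183426 − (+1.804e-03/-2.976e+00) = 12.184032
iter 4: u=1.527081  f(a)=+1.542e-07  f'(a)=-2.976e+00  a ← 12.184032 − (+1.542e-07/-2.976e+00) = 12.184032
iter 5: u=1.527081  f(a)=+0.000e+00  f'(a)=-2.976e+00  a ← 12.184032 − (+0.000e+00/-2.976e+00) = 12.184032
converged: |Δa| < 1e-12 after 5 iterations
sag = a·(cosh(S/(2a)) − 1) = 12.184032·(cosh(1.527081) − 1) = 17.190959
T_max/T_min = cosh(S/(2a)) = 2.410942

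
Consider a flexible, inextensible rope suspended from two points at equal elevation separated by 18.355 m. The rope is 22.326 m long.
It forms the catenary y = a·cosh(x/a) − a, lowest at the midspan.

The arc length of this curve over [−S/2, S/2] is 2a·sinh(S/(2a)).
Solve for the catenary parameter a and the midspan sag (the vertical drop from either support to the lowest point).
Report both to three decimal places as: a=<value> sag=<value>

seed: a₀ = √(S³/(24(L−S))) = √(18.355³/(24·3.971)) = 8.055194
iter 1: u=1.139327  f(a)=+2.658e-01  f'(a)=-1.120e+00  a ← 8.055194 − (+2.658e-01/-1.120e+00) = 8.292551
iter 2: u=1.106716  f(a)=+1.220e-02  f'(a)=-1.019e+00  a ← 8.292551 − (+1.220e-02/-1.019e+00) = 8.304523
iter 3: u=1.105121  f(a)=+2.845e-05  f'(a)=-1.015e+00  a ← 8.304523 − (+2.845e-05/-1.015e+00) = 8.304551
iter 4: u=1.105117  f(a)=+1.555e-10  f'(a)=-1.015e+00  a ← 8.304551 − (+1.555e-10/-1.015e+00) = 8.304551
iter 5: u=1.105117  f(a)=+0.000e+00  f'(a)=-1.015e+00  a ← 8.304551 − (+0.000e+00/-1.015e+00) = 8.304551
converged: |Δa| < 1e-12 after 5 iterations
sag = a·(cosh(S/(2a)) − 1) = 8.304551·(cosh(1.105117) − 1) = 5.608685
T_max/T_min = cosh(S/(2a)) = 1.675375

a=8.305 sag=5.609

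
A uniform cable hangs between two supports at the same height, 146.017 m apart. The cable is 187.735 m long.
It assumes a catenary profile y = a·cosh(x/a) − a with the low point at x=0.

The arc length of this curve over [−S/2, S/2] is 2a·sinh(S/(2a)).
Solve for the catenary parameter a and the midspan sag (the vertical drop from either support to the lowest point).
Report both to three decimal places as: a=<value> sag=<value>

seed: a₀ = √(S³/(24(L−S))) = √(146.017³/(24·41.718)) = 55.761927
iter 1: u=1.309289  f(a)=+3.725e+00  f'(a)=-1.769e+00  a ← 55.761927 − (+3.725e+00/-1.769e+00) = 57.867750
iter 2: u=1.261644  f(a)=+2.214e-01  f'(a)=-1.564e+00  a ← 57.867750 − (+2.214e-01/-1.564e+00) = 58.009287
iter 3: u=1.258566  f(a)=+8.916e-04  f'(a)=-1.552e+00  a ← 58.009287 − (+8.916e-04/-1.552e+00) = 58.009861
iter 4: u=1.258553  f(a)=+1.459e-08  f'(a)=-1.552e+00  a ← 58.009861 − (+1.459e-08/-1.552e+00) = 58.009861
iter 5: u=1.258553  f(a)=-2.842e-14  f'(a)=-1.552e+00  a ← 58.009861 − (-2.842e-14/-1.552e+00) = 58.009861
converged: |Δa| < 1e-12 after 5 iterations
sag = a·(cosh(S/(2a)) − 1) = 58.009861·(cosh(1.258553) − 1) = 52.336192
T_max/T_min = cosh(S/(2a)) = 1.902195

a=58.010 sag=52.336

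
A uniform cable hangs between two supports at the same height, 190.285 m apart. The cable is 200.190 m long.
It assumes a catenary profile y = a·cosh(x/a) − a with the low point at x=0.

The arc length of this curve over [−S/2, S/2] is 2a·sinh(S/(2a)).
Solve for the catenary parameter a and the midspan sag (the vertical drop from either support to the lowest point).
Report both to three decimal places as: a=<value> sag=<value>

a=171.558 sag=27.065

seed: a₀ = √(S³/(24(L−S))) = √(190.285³/(24·9.905)) = 170.244845
iter 1: u=0.558857  f(a)=+1.558e-01  f'(a)=-1.200e-01  a ← 170.244845 − (+1.558e-01/-1.200e-01) = 171.543049
iter 2: u=0.554628  f(a)=+1.800e-03  f'(a)=-1.173e-01  a ← 171.543049 − (+1.800e-03/-1.173e-01) = 171.558401
iter 3: u=0.554578  f(a)=+2.466e-07  f'(a)=-1.172e-01  a ← 171.558401 − (+2.466e-07/-1.172e-01) = 171.558403
iter 4: u=0.554578  f(a)=+0.000e+00  f'(a)=-1.172e-01  a ← 171.558403 − (+0.000e+00/-1.172e-01) = 171.558403
converged: |Δa| < 1e-12 after 4 iterations
sag = a·(cosh(S/(2a)) − 1) = 171.558403·(cosh(0.554578) − 1) = 27.065097
T_max/T_min = cosh(S/(2a)) = 1.157760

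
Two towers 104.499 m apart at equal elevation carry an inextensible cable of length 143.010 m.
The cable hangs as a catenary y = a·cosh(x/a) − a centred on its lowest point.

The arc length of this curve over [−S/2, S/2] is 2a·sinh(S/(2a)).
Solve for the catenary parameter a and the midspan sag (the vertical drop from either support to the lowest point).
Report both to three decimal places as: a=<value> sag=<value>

seed: a₀ = √(S³/(24(L−S))) = √(104.499³/(24·38.511)) = 35.137445
iter 1: u=1.487003  f(a)=+4.489e+00  f'(a)=-2.717e+00  a ← 35.137445 − (+4.489e+00/-2.717e+00) = 36.789849
iter 2: u=1.420215  f(a)=+3.361e-01  f'(a)=-2.324e+00  a ← 36.789849 − (+3.361e-01/-2.324e+00) = 36.934476
iter 3: u=1.414654  f(a)=+2.221e-03  f'(a)=-2.293e+00  a ← 36.934476 − (+2.221e-03/-2.293e+00) = 36.935444
iter 4: u=1.414617  f(a)=+9.838e-08  f'(a)=-2.293e+00  a ← 36.935444 − (+9.838e-08/-2.293e+00) = 36.935444
iter 5: u=1.414617  f(a)=+0.000e+00  f'(a)=-2.293e+00  a ← 36.935444 − (+0.000e+00/-2.293e+00) = 36.935444
converged: |Δa| < 1e-12 after 5 iterations
sag = a·(cosh(S/(2a)) − 1) = 36.935444·(cosh(1.414617) − 1) = 43.545560
T_max/T_min = cosh(S/(2a)) = 2.178964

a=36.935 sag=43.546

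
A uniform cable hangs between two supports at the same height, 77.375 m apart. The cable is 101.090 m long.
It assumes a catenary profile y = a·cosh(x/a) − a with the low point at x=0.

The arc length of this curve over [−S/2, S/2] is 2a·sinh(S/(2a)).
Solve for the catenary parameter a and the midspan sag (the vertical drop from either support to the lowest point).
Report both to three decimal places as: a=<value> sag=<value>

a=29.758 sag=28.897

seed: a₀ = √(S³/(24(L−S))) = √(77.375³/(24·23.715)) = 28.528820
iter 1: u=1.356085  f(a)=+2.279e+00  f'(a)=-1.989e+00  a ← 28.528820 − (+2.279e+00/-1.989e+00) = 29.674352
iter 2: u=1.303735  f(a)=+1.444e-01  f'(a)=-1.744e+00  a ← 29.674352 − (+1.444e-01/-1.744e+00) = 29.757155
iter 3: u=1.300107  f(a)=+6.671e-04  f'(a)=-1.728e+00  a ← 29.757155 − (+6.671e-04/-1.728e+00) = 29.757541
iter 4: u=1.300091  f(a)=+1.438e-08  f'(a)=-1.728e+00  a ← 29.757541 − (+1.438e-08/-1.728e+00) = 29.757541
iter 5: u=1.300091  f(a)=-1.421e-14  f'(a)=-1.728e+00  a ← 29.757541 − (-1.421e-14/-1.728e+00) = 29.757541
converged: |Δa| < 1e-12 after 5 iterations
sag = a·(cosh(S/(2a)) − 1) = 29.757541·(cosh(1.300091) − 1) = 28.896600
T_max/T_min = cosh(S/(2a)) = 1.971068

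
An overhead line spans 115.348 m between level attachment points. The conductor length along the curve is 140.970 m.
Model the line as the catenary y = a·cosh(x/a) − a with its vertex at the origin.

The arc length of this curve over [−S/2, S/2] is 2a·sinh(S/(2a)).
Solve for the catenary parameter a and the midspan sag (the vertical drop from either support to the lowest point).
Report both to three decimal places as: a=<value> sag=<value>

seed: a₀ = √(S³/(24(L−S))) = √(115.348³/(24·25.622)) = 49.957761
iter 1: u=1.154455  f(a)=+1.763e+00  f'(a)=-1.169e+00  a ← 49.957761 − (+1.763e+00/-1.169e+00) = 51.465388
iter 2: u=1.120637  f(a)=+8.294e-02  f'(a)=-1.061e+00  a ← 51.465388 − (+8.294e-02/-1.061e+00) = 51.543522
iter 3: u=1.118938  f(a)=+2.037e-04  f'(a)=-1.056e+00  a ← 51.543522 − (+2.037e-04/-1.056e+00) = 51.543715
iter 4: u=1.118934  f(a)=+1.235e-09  f'(a)=-1.056e+00  a ← 51.543715 − (+1.235e-09/-1.056e+00) = 51.543715
iter 5: u=1.118934  f(a)=+0.000e+00  f'(a)=-1.056e+00  a ← 51.543715 − (+0.000e+00/-1.056e+00) = 51.543715
converged: |Δa| < 1e-12 after 5 iterations
sag = a·(cosh(S/(2a)) − 1) = 51.543715·(cosh(1.118934) − 1) = 35.776900
T_max/T_min = cosh(S/(2a)) = 1.694108

a=51.544 sag=35.777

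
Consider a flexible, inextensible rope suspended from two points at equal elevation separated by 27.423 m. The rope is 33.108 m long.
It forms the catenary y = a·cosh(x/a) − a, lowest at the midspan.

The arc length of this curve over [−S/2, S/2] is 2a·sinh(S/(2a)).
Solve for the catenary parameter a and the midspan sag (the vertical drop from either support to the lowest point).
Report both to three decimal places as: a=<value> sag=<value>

seed: a₀ = √(S³/(24(L−S))) = √(27.423³/(24·5.685)) = 12.294237
iter 1: u=1.115279  f(a)=+3.642e-01  f'(a)=-1.045e+00  a ← 12.294237 − (+3.642e-01/-1.045e+00) = 12.642741
iter 2: u=1.084535  f(a)=+1.606e-02  f'(a)=-9.548e-01  a ← 12.642741 − (+1.606e-02/-9.548e-01) = 12.659564
iter 3: u=1.083094  f(a)=+3.442e-05  f'(a)=-9.507e-01  a ← 12.659564 − (+3.442e-05/-9.507e-01) = 12.659600
iter 4: u=1.083091  f(a)=+1.589e-10  f'(a)=-9.507e-01  a ← 12.659600 − (+1.589e-10/-9.507e-01) = 12.659600
iter 5: u=1.083091  f(a)=+0.000e+00  f'(a)=-9.507e-01  a ← 12.659600 − (+0.000e+00/-9.507e-01) = 12.659600
converged: |Δa| < 1e-12 after 5 iterations
sag = a·(cosh(S/(2a)) − 1) = 12.659600·(cosh(1.083091) − 1) = 8.180275
T_max/T_min = cosh(S/(2a)) = 1.646172

a=12.660 sag=8.180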